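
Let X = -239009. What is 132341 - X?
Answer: 371350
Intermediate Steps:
132341 - X = 132341 - 1*(-239009) = 132341 + 239009 = 371350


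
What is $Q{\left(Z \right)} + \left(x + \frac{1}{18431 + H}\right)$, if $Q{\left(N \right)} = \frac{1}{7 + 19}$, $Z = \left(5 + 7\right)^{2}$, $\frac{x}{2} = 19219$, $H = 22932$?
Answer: $\frac{41337727233}{1075438} \approx 38438.0$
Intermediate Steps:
$x = 38438$ ($x = 2 \cdot 19219 = 38438$)
$Z = 144$ ($Z = 12^{2} = 144$)
$Q{\left(N \right)} = \frac{1}{26}$
$Q{\left(Z \right)} + \left(x + \frac{1}{18431 + H}\right) = \frac{1}{26} + \left(38438 + \frac{1}{18431 + 22932}\right) = \frac{1}{26} + \left(38438 + \frac{1}{41363}\right) = \frac{1}{26} + \frac{1589910995}{41363} = \frac{41337727233}{1075438}$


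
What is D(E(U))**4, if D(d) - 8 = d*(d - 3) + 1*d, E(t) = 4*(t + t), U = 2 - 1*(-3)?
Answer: 5451216326656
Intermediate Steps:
U = 5 (U = 2 + 3 = 5)
E(t) = 8*t (E(t) = 4*(2*t) = 8*t)
D(d) = 8 + d + d*(-3 + d) (D(d) = 8 + (d*(d - 3) + 1*d) = 8 + (d*(-3 + d) + d) = 8 + (d + d*(-3 + d)) = 8 + d + d*(-3 + d))
D(E(U))**4 = (8 + (8*5)**2 - 16*5)**4 = (8 + 40**2 - 2*40)**4 = (8 + 1600 - 80)**4 = 1528**4 = 5451216326656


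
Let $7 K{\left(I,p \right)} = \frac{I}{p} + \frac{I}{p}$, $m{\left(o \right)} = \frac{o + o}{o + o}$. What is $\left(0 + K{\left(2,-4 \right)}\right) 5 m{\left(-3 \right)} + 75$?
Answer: $\frac{520}{7} \approx 74.286$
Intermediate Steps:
$m{\left(o \right)} = 1$ ($m{\left(o \right)} = \frac{2 o}{2 o} = 2 o \frac{1}{2 o} = 1$)
$K{\left(I,p \right)} = \frac{2 I}{7 p}$ ($K{\left(I,p \right)} = \frac{\frac{I}{p} + \frac{I}{p}}{7} = \frac{2 I \frac{1}{p}}{7} = \frac{2 I}{7 p}$)
$\left(0 + K{\left(2,-4 \right)}\right) 5 m{\left(-3 \right)} + 75 = \left(0 + \frac{2}{7} \cdot 2 \frac{1}{-4}\right) 5 \cdot 1 + 75 = \left(0 + \frac{2}{7} \cdot 2 \left(- \frac{1}{4}\right)\right) 5 \cdot 1 + 75 = \left(0 - \frac{1}{7}\right) 5 \cdot 1 + 75 = \left(- \frac{1}{7}\right) 5 \cdot 1 + 75 = \left(- \frac{5}{7}\right) 1 + 75 = - \frac{5}{7} + 75 = \frac{520}{7}$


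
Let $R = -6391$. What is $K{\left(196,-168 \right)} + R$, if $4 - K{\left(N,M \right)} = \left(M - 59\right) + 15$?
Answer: $-6175$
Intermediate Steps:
$K{\left(N,M \right)} = 48 - M$ ($K{\left(N,M \right)} = 4 - \left(\left(M - 59\right) + 15\right) = 4 - \left(\left(-59 + M\right) + 15\right) = 4 - \left(-44 + M\right) = 48 - M$)
$K{\left(196,-168 \right)} + R = \left(48 - -168\right) - 6391 = \left(48 + 168\right) - 6391 = 216 - 6391 = -6175$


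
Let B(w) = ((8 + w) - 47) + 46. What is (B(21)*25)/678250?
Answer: 14/13565 ≈ 0.0010321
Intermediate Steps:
B(w) = 7 + w (B(w) = (-39 + w) + 46 = 7 + w)
(B(21)*25)/678250 = ((7 + 21)*25)/678250 = (28*25)*(1/678250) = 700*(1/678250) = 14/13565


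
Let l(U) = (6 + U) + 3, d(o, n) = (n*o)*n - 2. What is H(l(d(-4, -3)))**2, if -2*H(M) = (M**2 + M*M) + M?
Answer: 2732409/4 ≈ 6.8310e+5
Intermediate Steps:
d(o, n) = -2 + o*n**2 (d(o, n) = o*n**2 - 2 = -2 + o*n**2)
l(U) = 9 + U
H(M) = -M**2 - M/2 (H(M) = -((M**2 + M*M) + M)/2 = -((M**2 + M**2) + M)/2 = -(2*M**2 + M)/2 = -(M + 2*M**2)/2 = -M**2 - M/2)
H(l(d(-4, -3)))**2 = (-(9 + (-2 - 4*(-3)**2))*(1/2 + (9 + (-2 - 4*(-3)**2))))**2 = (-(9 + (-2 - 4*9))*(1/2 + (9 + (-2 - 4*9))))**2 = (-(9 + (-2 - 36))*(1/2 + (9 + (-2 - 36))))**2 = (-(9 - 38)*(1/2 + (9 - 38)))**2 = (-1*(-29)*(1/2 - 29))**2 = (-1*(-29)*(-57/2))**2 = (-1653/2)**2 = 2732409/4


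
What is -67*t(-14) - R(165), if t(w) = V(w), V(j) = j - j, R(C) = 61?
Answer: -61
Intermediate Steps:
V(j) = 0
t(w) = 0
-67*t(-14) - R(165) = -67*0 - 1*61 = 0 - 61 = -61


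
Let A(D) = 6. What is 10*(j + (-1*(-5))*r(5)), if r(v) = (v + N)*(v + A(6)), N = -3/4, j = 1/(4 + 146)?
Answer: 70127/30 ≈ 2337.6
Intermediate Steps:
j = 1/150 ≈ 0.0066667
N = -¾ (N = -3*¼ = -¾ ≈ -0.75000)
r(v) = (6 + v)*(-¾ + v) (r(v) = (v - ¾)*(v + 6) = (-¾ + v)*(6 + v) = (6 + v)*(-¾ + v))
10*(j + (-1*(-5))*r(5)) = 10*(1/150 + (-1*(-5))*(-9/2 + 5² + (21/4)*5)) = 10*(1/150 + 5*(-9/2 + 25 + 105/4)) = 10*(1/150 + 5*(187/4)) = 10*(1/150 + 935/4) = 10*(70127/300) = 70127/30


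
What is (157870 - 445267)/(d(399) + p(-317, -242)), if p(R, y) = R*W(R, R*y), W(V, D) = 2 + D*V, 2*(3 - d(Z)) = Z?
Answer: -17418/467206807 ≈ -3.7281e-5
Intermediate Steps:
d(Z) = 3 - Z/2
p(R, y) = R*(2 + y*R²) (p(R, y) = R*(2 + (R*y)*R) = R*(2 + y*R²))
(157870 - 445267)/(d(399) + p(-317, -242)) = (157870 - 445267)/((3 - ½*399) - 317*(2 - 242*(-317)²)) = -287397/((3 - 399/2) - 317*(2 - 242*100489)) = -287397/(-393/2 - 317*(2 - 24318338)) = -287397/(-393/2 - 317*(-24318336)) = -287397/(-393/2 + 7708912512) = -287397/15417824631/2 = -287397*2/15417824631 = -17418/467206807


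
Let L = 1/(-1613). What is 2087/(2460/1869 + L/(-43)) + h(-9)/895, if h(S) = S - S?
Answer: 90180641159/56875003 ≈ 1585.6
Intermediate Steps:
L = -1/1613 ≈ -0.00061996
h(S) = 0
2087/(2460/1869 + L/(-43)) + h(-9)/895 = 2087/(2460/1869 - 1/1613/(-43)) + 0/895 = 2087/(2460*(1/1869) - 1/1613*(-1/43)) + 0*(1/895) = 2087/(820/623 + 1/69359) + 0 = 2087/(56875003/43210657) + 0 = 2087*(43210657/56875003) + 0 = 90180641159/56875003 + 0 = 90180641159/56875003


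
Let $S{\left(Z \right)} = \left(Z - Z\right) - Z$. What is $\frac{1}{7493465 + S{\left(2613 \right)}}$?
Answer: $\frac{1}{7490852} \approx 1.335 \cdot 10^{-7}$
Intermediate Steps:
$S{\left(Z \right)} = - Z$ ($S{\left(Z \right)} = 0 - Z = - Z$)
$\frac{1}{7493465 + S{\left(2613 \right)}} = \frac{1}{7493465 - 2613} = \frac{1}{7490852}$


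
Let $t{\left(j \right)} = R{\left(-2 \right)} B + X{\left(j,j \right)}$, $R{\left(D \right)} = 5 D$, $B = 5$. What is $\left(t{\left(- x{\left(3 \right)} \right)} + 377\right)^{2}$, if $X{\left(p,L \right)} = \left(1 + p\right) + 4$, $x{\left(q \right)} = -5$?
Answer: $113569$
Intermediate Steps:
$X{\left(p,L \right)} = 5 + p$
$t{\left(j \right)} = -45 + j$ ($t{\left(j \right)} = 5 \left(-2\right) 5 + \left(5 + j\right) = \left(-10\right) 5 + \left(5 + j\right) = -50 + \left(5 + j\right) = -45 + j$)
$\left(t{\left(- x{\left(3 \right)} \right)} + 377\right)^{2} = \left(\left(-45 - -5\right) + 377\right)^{2} = \left(\left(-45 + 5\right) + 377\right)^{2} = \left(-40 + 377\right)^{2} = 337^{2} = 113569$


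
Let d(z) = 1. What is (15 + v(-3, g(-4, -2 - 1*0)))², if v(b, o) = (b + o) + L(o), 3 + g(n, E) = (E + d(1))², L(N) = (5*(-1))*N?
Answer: 400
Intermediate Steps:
L(N) = -5*N
g(n, E) = -3 + (1 + E)² (g(n, E) = -3 + (E + 1)² = -3 + (1 + E)²)
v(b, o) = b - 4*o (v(b, o) = (b + o) - 5*o = b - 4*o)
(15 + v(-3, g(-4, -2 - 1*0)))² = (15 + (-3 - 4*(-3 + (1 + (-2 - 1*0))²)))² = (15 + (-3 - 4*(-3 + (1 + (-2 + 0))²)))² = (15 + (-3 - 4*(-3 + (1 - 2)²)))² = (15 + (-3 - 4*(-3 + (-1)²)))² = (15 + (-3 - 4*(-3 + 1)))² = (15 + (-3 - 4*(-2)))² = (15 + (-3 + 8))² = (15 + 5)² = 20² = 400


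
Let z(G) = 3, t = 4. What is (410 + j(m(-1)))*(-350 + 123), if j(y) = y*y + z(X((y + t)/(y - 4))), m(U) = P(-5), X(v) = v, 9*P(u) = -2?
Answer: -7594739/81 ≈ -93762.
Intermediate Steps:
P(u) = -2/9 (P(u) = (⅑)*(-2) = -2/9)
m(U) = -2/9
j(y) = 3 + y² (j(y) = y*y + 3 = y² + 3 = 3 + y²)
(410 + j(m(-1)))*(-350 + 123) = (410 + (3 + (-2/9)²))*(-350 + 123) = (410 + (3 + 4/81))*(-227) = (410 + 247/81)*(-227) = (33457/81)*(-227) = -7594739/81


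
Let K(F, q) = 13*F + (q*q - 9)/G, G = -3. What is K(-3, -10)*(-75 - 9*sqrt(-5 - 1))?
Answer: 5200 + 624*I*sqrt(6) ≈ 5200.0 + 1528.5*I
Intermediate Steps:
K(F, q) = 3 + 13*F - q**2/3 (K(F, q) = 13*F + (q*q - 9)/(-3) = 13*F + (q**2 - 9)*(-1/3) = 13*F + (-9 + q**2)*(-1/3) = 13*F + (3 - q**2/3) = 3 + 13*F - q**2/3)
K(-3, -10)*(-75 - 9*sqrt(-5 - 1)) = (3 + 13*(-3) - 1/3*(-10)**2)*(-75 - 9*sqrt(-5 - 1)) = (3 - 39 - 1/3*100)*(-75 - 9*I*sqrt(6)) = (3 - 39 - 100/3)*(-75 - 9*I*sqrt(6)) = -208*(-75 - 9*I*sqrt(6))/3 = 5200 + 624*I*sqrt(6)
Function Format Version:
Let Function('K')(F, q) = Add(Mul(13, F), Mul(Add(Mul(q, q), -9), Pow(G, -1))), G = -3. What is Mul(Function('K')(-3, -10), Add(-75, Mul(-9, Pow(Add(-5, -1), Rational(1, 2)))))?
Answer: Add(5200, Mul(624, I, Pow(6, Rational(1, 2)))) ≈ Add(5200.0, Mul(1528.5, I))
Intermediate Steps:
Function('K')(F, q) = Add(3, Mul(13, F), Mul(Rational(-1, 3), Pow(q, 2))) (Function('K')(F, q) = Add(Mul(13, F), Mul(Add(Mul(q, q), -9), Pow(-3, -1))) = Add(Mul(13, F), Mul(Add(Pow(q, 2), -9), Rational(-1, 3))) = Add(Mul(13, F), Mul(Add(-9, Pow(q, 2)), Rational(-1, 3))) = Add(Mul(13, F), Add(3, Mul(Rational(-1, 3), Pow(q, 2)))) = Add(3, Mul(13, F), Mul(Rational(-1, 3), Pow(q, 2))))
Mul(Function('K')(-3, -10), Add(-75, Mul(-9, Pow(Add(-5, -1), Rational(1, 2))))) = Mul(Add(3, Mul(13, -3), Mul(Rational(-1, 3), Pow(-10, 2))), Add(-75, Mul(-9, Pow(Add(-5, -1), Rational(1, 2))))) = Mul(Add(3, -39, Mul(Rational(-1, 3), 100)), Add(-75, Mul(-9, Pow(-6, Rational(1, 2))))) = Mul(Add(3, -39, Rational(-100, 3)), Add(-75, Mul(-9, Mul(I, Pow(6, Rational(1, 2)))))) = Mul(Rational(-208, 3), Add(-75, Mul(-9, I, Pow(6, Rational(1, 2))))) = Add(5200, Mul(624, I, Pow(6, Rational(1, 2))))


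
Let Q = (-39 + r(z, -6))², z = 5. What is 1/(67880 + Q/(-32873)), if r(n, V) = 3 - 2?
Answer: 32873/2231417796 ≈ 1.4732e-5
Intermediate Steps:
r(n, V) = 1
Q = 1444 (Q = (-39 + 1)² = (-38)² = 1444)
1/(67880 + Q/(-32873)) = 1/(67880 + 1444/(-32873)) = 1/(67880 + 1444*(-1/32873)) = 1/(67880 - 1444/32873) = 1/(2231417796/32873) = 32873/2231417796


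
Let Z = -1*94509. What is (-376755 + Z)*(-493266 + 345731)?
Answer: 69527934240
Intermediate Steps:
Z = -94509
(-376755 + Z)*(-493266 + 345731) = (-376755 - 94509)*(-493266 + 345731) = -471264*(-147535) = 69527934240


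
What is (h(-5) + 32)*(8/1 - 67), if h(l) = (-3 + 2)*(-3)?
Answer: -2065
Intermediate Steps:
h(l) = 3 (h(l) = -1*(-3) = 3)
(h(-5) + 32)*(8/1 - 67) = (3 + 32)*(8/1 - 67) = 35*(8*1 - 67) = 35*(8 - 67) = 35*(-59) = -2065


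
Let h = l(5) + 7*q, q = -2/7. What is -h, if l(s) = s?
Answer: -3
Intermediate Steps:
q = -2/7 (q = -2*⅐ = -2/7 ≈ -0.28571)
h = 3 (h = 5 + 7*(-2/7) = 5 - 2 = 3)
-h = -1*3 = -3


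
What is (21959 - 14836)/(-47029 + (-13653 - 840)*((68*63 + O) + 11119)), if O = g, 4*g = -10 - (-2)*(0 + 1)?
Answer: -7123/223253722 ≈ -3.1905e-5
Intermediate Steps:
g = -2 (g = (-10 - (-2)*(0 + 1))/4 = (-10 - (-2))/4 = (-10 - 1*(-2))/4 = (-10 + 2)/4 = (¼)*(-8) = -2)
O = -2
(21959 - 14836)/(-47029 + (-13653 - 840)*((68*63 + O) + 11119)) = (21959 - 14836)/(-47029 + (-13653 - 840)*((68*63 - 2) + 11119)) = 7123/(-47029 - 14493*((4284 - 2) + 11119)) = 7123/(-47029 - 14493*(4282 + 11119)) = 7123/(-47029 - 14493*15401) = 7123/(-47029 - 223206693) = 7123/(-223253722) = 7123*(-1/223253722) = -7123/223253722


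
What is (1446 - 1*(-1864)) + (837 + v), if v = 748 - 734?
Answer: 4161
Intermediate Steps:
v = 14
(1446 - 1*(-1864)) + (837 + v) = (1446 - 1*(-1864)) + (837 + 14) = (1446 + 1864) + 851 = 3310 + 851 = 4161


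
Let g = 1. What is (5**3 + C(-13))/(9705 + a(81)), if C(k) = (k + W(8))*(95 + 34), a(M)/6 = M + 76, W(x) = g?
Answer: -1423/10647 ≈ -0.13365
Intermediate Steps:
W(x) = 1
a(M) = 456 + 6*M (a(M) = 6*(M + 76) = 6*(76 + M) = 456 + 6*M)
C(k) = 129 + 129*k (C(k) = (k + 1)*(95 + 34) = (1 + k)*129 = 129 + 129*k)
(5**3 + C(-13))/(9705 + a(81)) = (5**3 + (129 + 129*(-13)))/(9705 + (456 + 6*81)) = (125 + (129 - 1677))/(9705 + (456 + 486)) = (125 - 1548)/(9705 + 942) = -1423/10647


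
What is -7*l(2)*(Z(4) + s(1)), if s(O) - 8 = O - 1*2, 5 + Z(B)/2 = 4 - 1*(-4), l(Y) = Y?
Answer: -182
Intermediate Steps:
Z(B) = 6 (Z(B) = -10 + 2*(4 - 1*(-4)) = -10 + 2*(4 + 4) = -10 + 2*8 = -10 + 16 = 6)
s(O) = 6 + O (s(O) = 8 + (O - 1*2) = 8 + (O - 2) = 8 + (-2 + O) = 6 + O)
-7*l(2)*(Z(4) + s(1)) = -14*(6 + (6 + 1)) = -14*(6 + 7) = -14*13 = -7*26 = -182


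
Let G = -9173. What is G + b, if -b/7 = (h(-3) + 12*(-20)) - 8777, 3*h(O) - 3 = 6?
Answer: 53925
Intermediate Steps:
h(O) = 3 (h(O) = 1 + (1/3)*6 = 1 + 2 = 3)
b = 63098 (b = -7*((3 + 12*(-20)) - 8777) = -7*((3 - 240) - 8777) = -7*(-237 - 8777) = -7*(-9014) = 63098)
G + b = -9173 + 63098 = 53925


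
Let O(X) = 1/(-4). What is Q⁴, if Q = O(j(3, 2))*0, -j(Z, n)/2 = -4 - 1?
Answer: 0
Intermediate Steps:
j(Z, n) = 10 (j(Z, n) = -2*(-4 - 1) = -2*(-5) = 10)
O(X) = -¼
Q = 0 (Q = -¼*0 = 0)
Q⁴ = 0⁴ = 0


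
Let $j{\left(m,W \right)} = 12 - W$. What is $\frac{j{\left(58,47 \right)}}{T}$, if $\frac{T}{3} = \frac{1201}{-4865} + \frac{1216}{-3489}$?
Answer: $\frac{198029825}{10106129} \approx 19.595$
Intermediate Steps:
$T = - \frac{10106129}{5657995}$ ($T = 3 \left(\frac{1201}{-4865} + \frac{1216}{-3489}\right) = 3 \left(1201 \left(- \frac{1}{4865}\right) + 1216 \left(- \frac{1}{3489}\right)\right) = 3 \left(- \frac{1201}{4865} - \frac{1216}{3489}\right) = 3 \left(- \frac{10106129}{16973985}\right) = - \frac{10106129}{5657995} \approx -1.7862$)
$\frac{j{\left(58,47 \right)}}{T} = \frac{12 - 47}{- \frac{10106129}{5657995}} = \left(12 - 47\right) \left(- \frac{5657995}{10106129}\right) = \left(-35\right) \left(- \frac{5657995}{10106129}\right) = \frac{198029825}{10106129}$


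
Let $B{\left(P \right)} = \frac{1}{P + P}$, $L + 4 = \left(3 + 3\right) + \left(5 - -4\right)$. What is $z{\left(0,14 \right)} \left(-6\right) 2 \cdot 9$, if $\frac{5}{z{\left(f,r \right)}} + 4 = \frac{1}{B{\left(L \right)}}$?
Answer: $-30$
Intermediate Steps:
$L = 11$ ($L = -4 + \left(\left(3 + 3\right) + \left(5 - -4\right)\right) = -4 + \left(6 + \left(5 + 4\right)\right) = -4 + \left(6 + 9\right) = -4 + 15 = 11$)
$B{\left(P \right)} = \frac{1}{2 P}$
$z{\left(f,r \right)} = \frac{5}{18}$ ($z{\left(f,r \right)} = \frac{5}{-4 + \frac{1}{\frac{1}{2} \cdot \frac{1}{11}}} = \frac{5}{-4 + \frac{1}{\frac{1}{22}}} = \frac{5}{-4 + 22} = \frac{5}{18}$)
$z{\left(0,14 \right)} \left(-6\right) 2 \cdot 9 = \frac{5 \left(-6\right) 2 \cdot 9}{18} = \frac{5 \left(\left(-12\right) 9\right)}{18} = \frac{5}{18} \left(-108\right) = -30$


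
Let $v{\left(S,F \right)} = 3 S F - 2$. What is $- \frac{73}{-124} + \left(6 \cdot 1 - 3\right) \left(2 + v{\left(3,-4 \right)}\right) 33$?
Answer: $- \frac{441863}{124} \approx -3563.4$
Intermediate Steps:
$v{\left(S,F \right)} = -2 + 3 F S$ ($v{\left(S,F \right)} = 3 F S - 2 = -2 + 3 F S$)
$- \frac{73}{-124} + \left(6 \cdot 1 - 3\right) \left(2 + v{\left(3,-4 \right)}\right) 33 = - \frac{73}{-124} + \left(6 \cdot 1 - 3\right) \left(2 + \left(-2 + 3 \left(-4\right) 3\right)\right) 33 = \left(-73\right) \left(- \frac{1}{124}\right) + \left(6 - 3\right) \left(2 - 38\right) 33 = \frac{73}{124} + 3 \left(2 - 38\right) 33 = \frac{73}{124} + 3 \left(-36\right) 33 = \frac{73}{124} - 3564 = - \frac{441863}{124}$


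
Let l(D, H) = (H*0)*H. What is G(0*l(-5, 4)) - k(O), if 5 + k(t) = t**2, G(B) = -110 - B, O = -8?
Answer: -169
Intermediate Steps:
l(D, H) = 0 (l(D, H) = 0*H = 0)
k(t) = -5 + t**2
G(0*l(-5, 4)) - k(O) = (-110 - 0*0) - (-5 + (-8)**2) = (-110 - 1*0) - (-5 + 64) = (-110 + 0) - 1*59 = -110 - 59 = -169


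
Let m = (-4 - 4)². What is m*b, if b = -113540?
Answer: -7266560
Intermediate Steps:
m = 64 (m = (-8)² = 64)
m*b = 64*(-113540) = -7266560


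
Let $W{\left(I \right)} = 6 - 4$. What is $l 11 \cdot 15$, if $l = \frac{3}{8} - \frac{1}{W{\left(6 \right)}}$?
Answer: $- \frac{165}{8} \approx -20.625$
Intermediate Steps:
$W{\left(I \right)} = 2$ ($W{\left(I \right)} = 6 - 4 = 2$)
$l = - \frac{1}{8}$ ($l = \frac{3}{8} - \frac{1}{2} = - \frac{1}{8} \approx -0.125$)
$l 11 \cdot 15 = \left(- \frac{1}{8}\right) 11 \cdot 15 = \left(- \frac{11}{8}\right) 15 = - \frac{165}{8}$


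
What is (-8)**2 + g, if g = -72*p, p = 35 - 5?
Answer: -2096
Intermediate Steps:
p = 30
g = -2160 (g = -72*30 = -2160)
(-8)**2 + g = (-8)**2 - 2160 = 64 - 2160 = -2096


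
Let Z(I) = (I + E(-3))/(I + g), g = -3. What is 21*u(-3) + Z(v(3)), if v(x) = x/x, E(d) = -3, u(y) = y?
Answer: -62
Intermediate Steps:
v(x) = 1
Z(I) = 1 (Z(I) = (I - 3)/(I - 3) = (-3 + I)/(-3 + I) = 1)
21*u(-3) + Z(v(3)) = 21*(-3) + 1 = -63 + 1 = -62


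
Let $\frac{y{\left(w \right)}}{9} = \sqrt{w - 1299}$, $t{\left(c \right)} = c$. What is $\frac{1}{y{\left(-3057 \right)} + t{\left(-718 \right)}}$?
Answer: $- \frac{359}{434180} - \frac{297 i}{434180} \approx -0.00082685 - 0.00068405 i$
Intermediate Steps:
$y{\left(w \right)} = 9 \sqrt{-1299 + w}$ ($y{\left(w \right)} = 9 \sqrt{w - 1299} = 9 \sqrt{-1299 + w}$)
$\frac{1}{y{\left(-3057 \right)} + t{\left(-718 \right)}} = \frac{1}{9 \sqrt{-1299 - 3057} - 718} = \frac{1}{9 \sqrt{-4356} - 718} = \frac{1}{9 \cdot 66 i - 718} = \frac{1}{594 i - 718} = \frac{1}{-718 + 594 i} = \frac{-718 - 594 i}{868360}$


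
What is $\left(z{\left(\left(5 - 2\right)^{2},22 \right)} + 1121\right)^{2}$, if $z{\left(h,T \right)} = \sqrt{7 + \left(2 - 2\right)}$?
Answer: $\left(1121 + \sqrt{7}\right)^{2} \approx 1.2626 \cdot 10^{6}$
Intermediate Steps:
$z{\left(h,T \right)} = \sqrt{7}$ ($z{\left(h,T \right)} = \sqrt{7 + 0} = \sqrt{7}$)
$\left(z{\left(\left(5 - 2\right)^{2},22 \right)} + 1121\right)^{2} = \left(\sqrt{7} + 1121\right)^{2} = \left(1121 + \sqrt{7}\right)^{2}$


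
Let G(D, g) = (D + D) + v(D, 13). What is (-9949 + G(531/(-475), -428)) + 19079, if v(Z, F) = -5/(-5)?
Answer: 4336163/475 ≈ 9128.8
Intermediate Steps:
v(Z, F) = 1 (v(Z, F) = -5*(-⅕) = 1)
G(D, g) = 1 + 2*D (G(D, g) = (D + D) + 1 = 2*D + 1 = 1 + 2*D)
(-9949 + G(531/(-475), -428)) + 19079 = (-9949 + (1 + 2*(531/(-475)))) + 19079 = (-9949 + (1 + 2*(531*(-1/475)))) + 19079 = (-9949 + (1 + 2*(-531/475))) + 19079 = (-9949 + (1 - 1062/475)) + 19079 = (-9949 - 587/475) + 19079 = -4726362/475 + 19079 = 4336163/475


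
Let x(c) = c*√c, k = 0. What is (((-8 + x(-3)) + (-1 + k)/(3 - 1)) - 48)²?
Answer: 12661/4 + 339*I*√3 ≈ 3165.3 + 587.17*I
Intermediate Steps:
x(c) = c^(3/2)
(((-8 + x(-3)) + (-1 + k)/(3 - 1)) - 48)² = (((-8 + (-3)^(3/2)) + (-1 + 0)/(3 - 1)) - 48)² = (((-8 - 3*I*√3) - 1/2) - 48)² = (((-8 - 3*I*√3) - 1*½) - 48)² = (((-8 - 3*I*√3) - ½) - 48)² = ((-17/2 - 3*I*√3) - 48)² = (-113/2 - 3*I*√3)²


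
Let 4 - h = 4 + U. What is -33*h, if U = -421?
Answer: -13893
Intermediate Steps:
h = 421 (h = 4 - (4 - 421) = 4 - 1*(-417) = 4 + 417 = 421)
-33*h = -33*421 = -13893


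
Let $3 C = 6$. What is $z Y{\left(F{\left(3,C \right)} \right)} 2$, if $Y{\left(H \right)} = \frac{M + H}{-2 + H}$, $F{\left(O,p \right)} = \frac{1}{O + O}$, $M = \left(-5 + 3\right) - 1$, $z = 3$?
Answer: $\frac{102}{11} \approx 9.2727$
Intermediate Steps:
$C = 2$ ($C = \frac{1}{3} \cdot 6 = 2$)
$M = -3$ ($M = -2 - 1 = -3$)
$F{\left(O,p \right)} = \frac{1}{2 O}$
$Y{\left(H \right)} = \frac{-3 + H}{-2 + H}$
$z Y{\left(F{\left(3,C \right)} \right)} 2 = 3 \frac{-3 + \frac{1}{2 \cdot 3}}{-2 + \frac{1}{2 \cdot 3}} \cdot 2 = 3 \frac{-3 + \frac{1}{2} \cdot \frac{1}{3}}{-2 + \frac{1}{2} \cdot \frac{1}{3}} \cdot 2 = 3 \frac{-3 + \frac{1}{6}}{-2 + \frac{1}{6}} \cdot 2 = 3 \frac{1}{- \frac{11}{6}} \left(- \frac{17}{6}\right) 2 = 3 \left(\left(- \frac{6}{11}\right) \left(- \frac{17}{6}\right)\right) 2 = 3 \cdot \frac{17}{11} \cdot 2 = \frac{51}{11} \cdot 2 = \frac{102}{11}$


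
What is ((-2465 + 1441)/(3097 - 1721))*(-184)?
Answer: 5888/43 ≈ 136.93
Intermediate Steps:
((-2465 + 1441)/(3097 - 1721))*(-184) = -1024/1376*(-184) = -1024*1/1376*(-184) = -32/43*(-184) = 5888/43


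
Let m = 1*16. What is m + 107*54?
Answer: 5794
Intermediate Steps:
m = 16
m + 107*54 = 16 + 107*54 = 16 + 5778 = 5794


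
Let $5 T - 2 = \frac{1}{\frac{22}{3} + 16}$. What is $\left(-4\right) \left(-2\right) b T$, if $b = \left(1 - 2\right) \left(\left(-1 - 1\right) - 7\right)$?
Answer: $\frac{5148}{175} \approx 29.417$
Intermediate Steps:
$b = 9$ ($b = - (\left(-1 - 1\right) - 7) = - (-2 - 7) = \left(-1\right) \left(-9\right) = 9$)
$T = \frac{143}{350}$ ($T = \frac{2}{5} + \frac{1}{5 \left(\frac{22}{3} + 16\right)} = \frac{2}{5} + \frac{1}{5 \cdot \frac{70}{3}} = \frac{2}{5} + \frac{1}{5} \cdot \frac{3}{70} = \frac{2}{5} + \frac{3}{350} = \frac{143}{350} \approx 0.40857$)
$\left(-4\right) \left(-2\right) b T = \left(-4\right) \left(-2\right) 9 \cdot \frac{143}{350} = 8 \cdot 9 \cdot \frac{143}{350} = 72 \cdot \frac{143}{350} = \frac{5148}{175}$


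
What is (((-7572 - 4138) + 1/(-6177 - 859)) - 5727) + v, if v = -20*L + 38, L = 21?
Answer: -125374485/7036 ≈ -17819.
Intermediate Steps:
v = -382 (v = -20*21 + 38 = -420 + 38 = -382)
(((-7572 - 4138) + 1/(-6177 - 859)) - 5727) + v = (((-7572 - 4138) + 1/(-6177 - 859)) - 5727) - 382 = ((-11710 + 1/(-7036)) - 5727) - 382 = ((-11710 - 1/7036) - 5727) - 382 = (-82391561/7036 - 5727) - 382 = -122686733/7036 - 382 = -125374485/7036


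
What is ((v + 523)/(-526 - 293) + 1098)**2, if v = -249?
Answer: 808179424144/670761 ≈ 1.2049e+6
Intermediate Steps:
((v + 523)/(-526 - 293) + 1098)**2 = ((-249 + 523)/(-526 - 293) + 1098)**2 = (274/(-819) + 1098)**2 = (274*(-1/819) + 1098)**2 = (-274/819 + 1098)**2 = (898988/819)**2 = 808179424144/670761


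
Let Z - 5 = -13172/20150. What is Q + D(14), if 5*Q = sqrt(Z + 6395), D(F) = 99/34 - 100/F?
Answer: -1007/238 + sqrt(25982785842)/10075 ≈ 11.768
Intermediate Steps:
Z = 43789/10075 (Z = 5 - 13172/20150 = 5 - 13172*1/20150 = 5 - 6586/10075 = 43789/10075 ≈ 4.3463)
D(F) = 99/34 - 100/F (D(F) = 99*(1/34) - 100/F = 99/34 - 100/F)
Q = sqrt(25982785842)/10075 (Q = sqrt(43789/10075 + 6395)/5 = sqrt(64473414/10075)/5 = (sqrt(25982785842)/2015)/5 = sqrt(25982785842)/10075 ≈ 15.999)
Q + D(14) = sqrt(25982785842)/10075 + (99/34 - 100/14) = sqrt(25982785842)/10075 + (99/34 - 100*1/14) = sqrt(25982785842)/10075 + (99/34 - 50/7) = sqrt(25982785842)/10075 - 1007/238 = -1007/238 + sqrt(25982785842)/10075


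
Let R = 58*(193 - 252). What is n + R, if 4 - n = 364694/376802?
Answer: -644136965/188401 ≈ -3419.0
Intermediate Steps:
n = 571257/188401 (n = 4 - 364694/376802 = 4 - 1*182347/188401 = 4 - 182347/188401 = 571257/188401 ≈ 3.0321)
R = -3422 (R = 58*(-59) = -3422)
n + R = 571257/188401 - 3422 = -644136965/188401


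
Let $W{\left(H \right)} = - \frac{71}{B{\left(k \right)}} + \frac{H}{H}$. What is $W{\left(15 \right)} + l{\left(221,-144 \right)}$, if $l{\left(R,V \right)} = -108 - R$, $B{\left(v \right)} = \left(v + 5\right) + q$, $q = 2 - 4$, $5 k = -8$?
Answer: $- \frac{2651}{7} \approx -378.71$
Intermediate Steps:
$k = - \frac{8}{5}$ ($k = \frac{1}{5} \left(-8\right) = - \frac{8}{5} \approx -1.6$)
$q = -2$ ($q = 2 - 4 = -2$)
$B{\left(v \right)} = 3 + v$ ($B{\left(v \right)} = \left(v + 5\right) - 2 = \left(5 + v\right) - 2 = 3 + v$)
$W{\left(H \right)} = - \frac{348}{7}$ ($W{\left(H \right)} = - \frac{71}{3 - \frac{8}{5}} + \frac{H}{H} = - \frac{71}{\frac{7}{5}} + 1 = \left(-71\right) \frac{5}{7} + 1 = - \frac{355}{7} + 1 = - \frac{348}{7}$)
$W{\left(15 \right)} + l{\left(221,-144 \right)} = - \frac{348}{7} - 329 = - \frac{2651}{7}$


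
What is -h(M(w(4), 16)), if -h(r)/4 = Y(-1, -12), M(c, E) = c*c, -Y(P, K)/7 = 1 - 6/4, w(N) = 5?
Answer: 14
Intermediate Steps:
Y(P, K) = 7/2 (Y(P, K) = -7*(1 - 6/4) = -7*(1 - 6*¼) = -7*(1 - 3/2) = -7*(-½) = 7/2)
M(c, E) = c²
h(r) = -14 (h(r) = -4*7/2 = -14)
-h(M(w(4), 16)) = -1*(-14) = 14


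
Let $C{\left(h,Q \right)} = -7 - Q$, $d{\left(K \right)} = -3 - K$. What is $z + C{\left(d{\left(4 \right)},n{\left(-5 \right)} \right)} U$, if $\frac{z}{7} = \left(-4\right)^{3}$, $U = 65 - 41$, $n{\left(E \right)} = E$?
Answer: $-496$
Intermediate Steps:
$U = 24$
$z = -448$ ($z = 7 \left(-4\right)^{3} = 7 \left(-64\right) = -448$)
$z + C{\left(d{\left(4 \right)},n{\left(-5 \right)} \right)} U = -448 + \left(-7 - -5\right) 24 = -448 + \left(-7 + 5\right) 24 = -448 - 48 = -496$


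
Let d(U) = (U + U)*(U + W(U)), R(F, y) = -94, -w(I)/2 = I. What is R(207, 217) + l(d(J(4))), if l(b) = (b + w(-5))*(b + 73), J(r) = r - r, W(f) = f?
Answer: 636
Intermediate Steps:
w(I) = -2*I
J(r) = 0
d(U) = 4*U**2 (d(U) = (U + U)*(U + U) = (2*U)*(2*U) = 4*U**2)
l(b) = (10 + b)*(73 + b) (l(b) = (b - 2*(-5))*(b + 73) = (b + 10)*(73 + b) = (10 + b)*(73 + b))
R(207, 217) + l(d(J(4))) = -94 + (730 + (4*0**2)**2 + 83*(4*0**2)) = -94 + (730 + (4*0)**2 + 83*(4*0)) = -94 + (730 + 0**2 + 83*0) = -94 + (730 + 0 + 0) = -94 + 730 = 636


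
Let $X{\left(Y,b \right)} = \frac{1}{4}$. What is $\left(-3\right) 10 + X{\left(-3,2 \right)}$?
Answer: $- \frac{119}{4} \approx -29.75$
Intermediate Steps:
$X{\left(Y,b \right)} = \frac{1}{4}$
$\left(-3\right) 10 + X{\left(-3,2 \right)} = \left(-3\right) 10 + \frac{1}{4} = -30 + \frac{1}{4} = - \frac{119}{4}$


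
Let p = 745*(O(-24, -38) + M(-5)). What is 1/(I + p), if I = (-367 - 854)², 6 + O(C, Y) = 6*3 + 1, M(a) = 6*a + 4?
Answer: 1/1481156 ≈ 6.7515e-7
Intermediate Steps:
M(a) = 4 + 6*a
O(C, Y) = 13 (O(C, Y) = -6 + (6*3 + 1) = -6 + (18 + 1) = -6 + 19 = 13)
p = -9685 (p = 745*(13 + (4 + 6*(-5))) = 745*(13 + (4 - 30)) = 745*(13 - 26) = 745*(-13) = -9685)
I = 1490841 (I = (-1221)² = 1490841)
1/(I + p) = 1/(1490841 - 9685) = 1/1481156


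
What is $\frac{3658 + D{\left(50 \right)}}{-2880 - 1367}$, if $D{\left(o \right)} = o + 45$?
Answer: $- \frac{3753}{4247} \approx -0.88368$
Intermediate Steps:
$D{\left(o \right)} = 45 + o$
$\frac{3658 + D{\left(50 \right)}}{-2880 - 1367} = \frac{3658 + \left(45 + 50\right)}{-2880 - 1367} = \frac{3658 + 95}{-4247} = 3753 \left(- \frac{1}{4247}\right) = - \frac{3753}{4247}$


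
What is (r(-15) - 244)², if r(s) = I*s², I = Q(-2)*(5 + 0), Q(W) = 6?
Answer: 42328036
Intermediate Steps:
I = 30 (I = 6*(5 + 0) = 6*5 = 30)
r(s) = 30*s²
(r(-15) - 244)² = (30*(-15)² - 244)² = (30*225 - 244)² = (6750 - 244)² = 6506² = 42328036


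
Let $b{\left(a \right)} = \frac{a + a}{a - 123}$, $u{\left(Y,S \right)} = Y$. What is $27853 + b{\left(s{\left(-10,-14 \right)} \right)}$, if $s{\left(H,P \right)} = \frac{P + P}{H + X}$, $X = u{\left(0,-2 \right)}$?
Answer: $\frac{16739625}{601} \approx 27853.0$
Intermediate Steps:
$X = 0$
$s{\left(H,P \right)} = \frac{2 P}{H}$ ($s{\left(H,P \right)} = \frac{P + P}{H + 0} = \frac{2 P}{H}$)
$b{\left(a \right)} = \frac{2 a}{-123 + a}$
$27853 + b{\left(s{\left(-10,-14 \right)} \right)} = 27853 + \frac{2 \cdot 2 \left(-14\right) \frac{1}{-10}}{-123 + 2 \left(-14\right) \frac{1}{-10}} = 27853 + \frac{2 \cdot 2 \left(-14\right) \left(- \frac{1}{10}\right)}{-123 + 2 \left(-14\right) \left(- \frac{1}{10}\right)} = 27853 + 2 \cdot \frac{14}{5} \frac{1}{-123 + \frac{14}{5}} = 27853 + 2 \cdot \frac{14}{5} \frac{1}{- \frac{601}{5}} = 27853 + 2 \cdot \frac{14}{5} \left(- \frac{5}{601}\right) = 27853 - \frac{28}{601} = \frac{16739625}{601}$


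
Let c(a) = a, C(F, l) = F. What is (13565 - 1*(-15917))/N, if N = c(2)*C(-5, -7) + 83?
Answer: 29482/73 ≈ 403.86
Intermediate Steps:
N = 73 (N = 2*(-5) + 83 = -10 + 83 = 73)
(13565 - 1*(-15917))/N = (13565 - 1*(-15917))/73 = (13565 + 15917)*(1/73) = 29482*(1/73) = 29482/73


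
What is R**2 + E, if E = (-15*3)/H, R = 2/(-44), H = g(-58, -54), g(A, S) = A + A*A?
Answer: -3079/266684 ≈ -0.011545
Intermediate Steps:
g(A, S) = A + A**2
H = 3306 (H = -58*(1 - 58) = -58*(-57) = 3306)
R = -1/22 (R = 2*(-1/44) = -1/22 ≈ -0.045455)
E = -15/1102 (E = -15*3/3306 = -45*1/3306 = -15/1102 ≈ -0.013612)
R**2 + E = (-1/22)**2 - 15/1102 = 1/484 - 15/1102 = -3079/266684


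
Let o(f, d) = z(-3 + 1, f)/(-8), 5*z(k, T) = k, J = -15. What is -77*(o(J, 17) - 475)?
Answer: 731423/20 ≈ 36571.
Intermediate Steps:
z(k, T) = k/5
o(f, d) = 1/20 (o(f, d) = ((-3 + 1)/5)/(-8) = ((1/5)*(-2))*(-1/8) = -2/5*(-1/8) = 1/20)
-77*(o(J, 17) - 475) = -77*(1/20 - 475) = -77*(-9499/20) = 731423/20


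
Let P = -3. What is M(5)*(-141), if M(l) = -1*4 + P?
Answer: 987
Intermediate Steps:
M(l) = -7 (M(l) = -1*4 - 3 = -4 - 3 = -7)
M(5)*(-141) = -7*(-141) = 987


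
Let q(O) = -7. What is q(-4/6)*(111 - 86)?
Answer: -175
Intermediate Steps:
q(-4/6)*(111 - 86) = -7*(111 - 86) = -7*25 = -175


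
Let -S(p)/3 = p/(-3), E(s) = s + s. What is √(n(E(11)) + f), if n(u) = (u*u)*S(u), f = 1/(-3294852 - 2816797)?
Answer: 3*√44191866139264511/6111649 ≈ 103.19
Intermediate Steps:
E(s) = 2*s
S(p) = p (S(p) = -3*p/(-3) = -3*p*(-1)/3 = -(-1)*p = p)
f = -1/6111649 (f = 1/(-6111649) = -1/6111649 ≈ -1.6362e-7)
n(u) = u³ (n(u) = (u*u)*u = u²*u = u³)
√(n(E(11)) + f) = √((2*11)³ - 1/6111649) = √(22³ - 1/6111649) = √(10648 - 1/6111649) = √(65076838551/6111649) = 3*√44191866139264511/6111649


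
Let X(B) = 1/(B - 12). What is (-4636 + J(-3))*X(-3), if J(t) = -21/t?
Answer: 1543/5 ≈ 308.60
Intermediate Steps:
X(B) = 1/(-12 + B)
(-4636 + J(-3))*X(-3) = (-4636 - 21/(-3))/(-12 - 3) = (-4636 - 21*(-⅓))/(-15) = (-4636 + 7)*(-1/15) = -4629*(-1/15) = 1543/5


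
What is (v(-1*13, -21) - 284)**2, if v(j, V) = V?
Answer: 93025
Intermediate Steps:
(v(-1*13, -21) - 284)**2 = (-21 - 284)**2 = (-305)**2 = 93025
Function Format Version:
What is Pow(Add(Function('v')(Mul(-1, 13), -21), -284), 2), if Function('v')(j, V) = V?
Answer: 93025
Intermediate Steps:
Pow(Add(Function('v')(Mul(-1, 13), -21), -284), 2) = Pow(Add(-21, -284), 2) = Pow(-305, 2) = 93025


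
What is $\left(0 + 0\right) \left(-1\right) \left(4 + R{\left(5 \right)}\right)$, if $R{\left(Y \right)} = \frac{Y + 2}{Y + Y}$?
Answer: $0$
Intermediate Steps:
$R{\left(Y \right)} = \frac{2 + Y}{2 Y}$
$\left(0 + 0\right) \left(-1\right) \left(4 + R{\left(5 \right)}\right) = \left(0 + 0\right) \left(-1\right) \left(4 + \frac{2 + 5}{2 \cdot 5}\right) = 0 \left(-1\right) \left(4 + \frac{1}{2} \cdot \frac{1}{5} \cdot 7\right) = 0 \left(4 + \frac{7}{10}\right) = 0 \cdot \frac{47}{10} = 0$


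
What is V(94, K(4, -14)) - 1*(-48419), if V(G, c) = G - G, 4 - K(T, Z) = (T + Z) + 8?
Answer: 48419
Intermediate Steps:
K(T, Z) = -4 - T - Z (K(T, Z) = 4 - ((T + Z) + 8) = 4 - (8 + T + Z) = 4 + (-8 - T - Z) = -4 - T - Z)
V(G, c) = 0
V(94, K(4, -14)) - 1*(-48419) = 0 - 1*(-48419) = 0 + 48419 = 48419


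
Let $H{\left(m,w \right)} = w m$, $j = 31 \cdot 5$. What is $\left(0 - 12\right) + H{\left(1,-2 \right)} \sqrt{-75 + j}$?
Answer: $-12 - 8 \sqrt{5} \approx -29.889$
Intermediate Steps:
$j = 155$
$H{\left(m,w \right)} = m w$
$\left(0 - 12\right) + H{\left(1,-2 \right)} \sqrt{-75 + j} = \left(0 - 12\right) + 1 \left(-2\right) \sqrt{-75 + 155} = \left(0 - 12\right) - 2 \sqrt{80} = -12 - 2 \cdot 4 \sqrt{5} = -12 - 8 \sqrt{5}$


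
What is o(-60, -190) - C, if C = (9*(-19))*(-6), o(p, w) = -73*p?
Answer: 3354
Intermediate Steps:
C = 1026 (C = -171*(-6) = 1026)
o(-60, -190) - C = -73*(-60) - 1*1026 = 4380 - 1026 = 3354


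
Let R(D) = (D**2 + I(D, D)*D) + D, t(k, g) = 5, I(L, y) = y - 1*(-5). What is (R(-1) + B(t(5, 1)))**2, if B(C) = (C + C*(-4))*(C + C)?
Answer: 23716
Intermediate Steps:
I(L, y) = 5 + y (I(L, y) = y + 5 = 5 + y)
R(D) = D + D**2 + D*(5 + D) (R(D) = (D**2 + (5 + D)*D) + D = (D**2 + D*(5 + D)) + D = D + D**2 + D*(5 + D))
B(C) = -6*C**2 (B(C) = (C - 4*C)*(2*C) = (-3*C)*(2*C) = -6*C**2)
(R(-1) + B(t(5, 1)))**2 = (2*(-1)*(3 - 1) - 6*5**2)**2 = (2*(-1)*2 - 6*25)**2 = (-4 - 150)**2 = (-154)**2 = 23716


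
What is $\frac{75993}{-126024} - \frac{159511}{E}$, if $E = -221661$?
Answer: $\frac{98713027}{846503208} \approx 0.11661$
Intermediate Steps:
$\frac{75993}{-126024} - \frac{159511}{E} = \frac{75993}{-126024} - \frac{159511}{-221661} = 75993 \left(- \frac{1}{126024}\right) - - \frac{14501}{20151} = - \frac{25331}{42008} + \frac{14501}{20151} = \frac{98713027}{846503208}$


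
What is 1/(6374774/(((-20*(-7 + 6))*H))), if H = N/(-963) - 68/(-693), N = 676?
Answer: -447760/236347933437 ≈ -1.8945e-6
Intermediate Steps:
H = -44776/74151 (H = 676/(-963) - 68/(-693) = 676*(-1/963) - 68*(-1/693) = -676/963 + 68/693 = -44776/74151 ≈ -0.60385)
1/(6374774/(((-20*(-7 + 6))*H))) = 1/(6374774/((-20*(-7 + 6)*(-44776/74151)))) = 1/(6374774/((-20*(-1)*(-44776/74151)))) = 1/(6374774/((20*(-44776/74151)))) = 1/(6374774/(-895520/74151)) = 1/(6374774*(-74151/895520)) = 1/(-236347933437/447760) = -447760/236347933437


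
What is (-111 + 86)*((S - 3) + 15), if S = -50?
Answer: 950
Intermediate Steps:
(-111 + 86)*((S - 3) + 15) = (-111 + 86)*((-50 - 3) + 15) = -25*(-53 + 15) = -25*(-38) = 950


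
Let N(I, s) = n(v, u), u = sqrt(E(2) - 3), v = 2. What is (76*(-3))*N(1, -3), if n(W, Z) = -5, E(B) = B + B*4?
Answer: 1140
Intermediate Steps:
E(B) = 5*B (E(B) = B + 4*B = 5*B)
u = sqrt(7) (u = sqrt(5*2 - 3) = sqrt(10 - 3) = sqrt(7) ≈ 2.6458)
N(I, s) = -5
(76*(-3))*N(1, -3) = (76*(-3))*(-5) = -228*(-5) = 1140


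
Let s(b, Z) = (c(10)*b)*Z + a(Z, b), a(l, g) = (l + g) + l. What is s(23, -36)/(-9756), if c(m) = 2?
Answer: 1705/9756 ≈ 0.17476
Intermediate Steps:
a(l, g) = g + 2*l (a(l, g) = (g + l) + l = g + 2*l)
s(b, Z) = b + 2*Z + 2*Z*b (s(b, Z) = (2*b)*Z + (b + 2*Z) = 2*Z*b + (b + 2*Z) = b + 2*Z + 2*Z*b)
s(23, -36)/(-9756) = (23 + 2*(-36) + 2*(-36)*23)/(-9756) = (23 - 72 - 1656)*(-1/9756) = -1705*(-1/9756) = 1705/9756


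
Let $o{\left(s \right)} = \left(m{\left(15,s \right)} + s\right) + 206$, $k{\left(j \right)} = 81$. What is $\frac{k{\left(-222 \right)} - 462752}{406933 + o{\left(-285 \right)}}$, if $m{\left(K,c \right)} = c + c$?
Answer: $- \frac{462671}{406284} \approx -1.1388$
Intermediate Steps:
$m{\left(K,c \right)} = 2 c$
$o{\left(s \right)} = 206 + 3 s$ ($o{\left(s \right)} = \left(2 s + s\right) + 206 = 3 s + 206 = 206 + 3 s$)
$\frac{k{\left(-222 \right)} - 462752}{406933 + o{\left(-285 \right)}} = \frac{81 - 462752}{406933 + \left(206 + 3 \left(-285\right)\right)} = - \frac{462671}{406933 + \left(206 - 855\right)} = - \frac{462671}{406933 - 649} = - \frac{462671}{406284}$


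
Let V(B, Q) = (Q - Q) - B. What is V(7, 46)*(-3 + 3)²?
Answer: 0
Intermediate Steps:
V(B, Q) = -B (V(B, Q) = 0 - B = -B)
V(7, 46)*(-3 + 3)² = (-1*7)*(-3 + 3)² = -7*0² = -7*0 = 0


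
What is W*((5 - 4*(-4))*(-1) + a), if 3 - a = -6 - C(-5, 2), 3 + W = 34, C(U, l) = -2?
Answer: -434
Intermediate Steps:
W = 31 (W = -3 + 34 = 31)
a = 7 (a = 3 - (-6 - 1*(-2)) = 3 - (-6 + 2) = 3 - 1*(-4) = 3 + 4 = 7)
W*((5 - 4*(-4))*(-1) + a) = 31*((5 - 4*(-4))*(-1) + 7) = 31*((5 + 16)*(-1) + 7) = 31*(21*(-1) + 7) = 31*(-21 + 7) = 31*(-14) = -434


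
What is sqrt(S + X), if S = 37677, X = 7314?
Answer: 3*sqrt(4999) ≈ 212.11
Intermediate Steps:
sqrt(S + X) = sqrt(37677 + 7314) = sqrt(44991) = 3*sqrt(4999)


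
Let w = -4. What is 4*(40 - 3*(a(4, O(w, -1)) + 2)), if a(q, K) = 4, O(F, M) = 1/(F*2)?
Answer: 88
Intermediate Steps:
O(F, M) = 1/(2*F)
4*(40 - 3*(a(4, O(w, -1)) + 2)) = 4*(40 - 3*(4 + 2)) = 4*(40 - 3*6) = 4*(40 - 18) = 4*22 = 88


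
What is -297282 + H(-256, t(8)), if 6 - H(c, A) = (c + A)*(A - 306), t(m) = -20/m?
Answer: -1508093/4 ≈ -3.7702e+5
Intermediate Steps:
H(c, A) = 6 - (-306 + A)*(A + c) (H(c, A) = 6 - (c + A)*(A - 306) = 6 - (A + c)*(-306 + A) = 6 - (-306 + A)*(A + c))
-297282 + H(-256, t(8)) = -297282 + (6 - (-20/8)**2 + 306*(-20/8) + 306*(-256) - 1*(-20/8)*(-256)) = -297282 + (6 - (-20*1/8)**2 + 306*(-20*1/8) - 78336 - 1*(-20*1/8)*(-256)) = -297282 + (6 - (-5/2)**2 + 306*(-5/2) - 78336 - 1*(-5/2)*(-256)) = -297282 + (6 - 1*25/4 - 765 - 78336 - 640) = -297282 + (6 - 25/4 - 765 - 78336 - 640) = -297282 - 318965/4 = -1508093/4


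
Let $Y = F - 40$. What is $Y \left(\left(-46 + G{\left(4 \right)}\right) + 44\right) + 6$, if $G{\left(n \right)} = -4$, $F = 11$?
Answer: $180$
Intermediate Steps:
$Y = -29$ ($Y = 11 - 40 = -29$)
$Y \left(\left(-46 + G{\left(4 \right)}\right) + 44\right) + 6 = - 29 \left(\left(-46 - 4\right) + 44\right) + 6 = - 29 \left(-50 + 44\right) + 6 = \left(-29\right) \left(-6\right) + 6 = 174 + 6 = 180$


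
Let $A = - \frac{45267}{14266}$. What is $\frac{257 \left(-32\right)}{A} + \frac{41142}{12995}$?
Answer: $\frac{1526482348994}{588244665} \approx 2595.0$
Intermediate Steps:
$A = - \frac{45267}{14266}$ ($A = \left(-45267\right) \frac{1}{14266} = - \frac{45267}{14266} \approx -3.1731$)
$\frac{257 \left(-32\right)}{A} + \frac{41142}{12995} = \frac{257 \left(-32\right)}{- \frac{45267}{14266}} + \frac{41142}{12995} = \left(-8224\right) \left(- \frac{14266}{45267}\right) + 41142 \cdot \frac{1}{12995} = \frac{117323584}{45267} + \frac{41142}{12995} = \frac{1526482348994}{588244665}$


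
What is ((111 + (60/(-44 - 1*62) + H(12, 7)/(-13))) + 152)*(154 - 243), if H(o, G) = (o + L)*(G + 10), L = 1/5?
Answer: -75572036/3445 ≈ -21937.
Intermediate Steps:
L = 1/5 ≈ 0.20000
H(o, G) = (10 + G)*(1/5 + o) (H(o, G) = (o + 1/5)*(G + 10) = (1/5 + o)*(10 + G) = (10 + G)*(1/5 + o))
((111 + (60/(-44 - 1*62) + H(12, 7)/(-13))) + 152)*(154 - 243) = ((111 + (60/(-44 - 1*62) + (2 + 10*12 + (1/5)*7 + 7*12)/(-13))) + 152)*(154 - 243) = ((111 + (60/(-44 - 62) + (2 + 120 + 7/5 + 84)*(-1/13))) + 152)*(-89) = ((111 + (60/(-106) + (1037/5)*(-1/13))) + 152)*(-89) = ((111 + (60*(-1/106) - 1037/65)) + 152)*(-89) = ((111 + (-30/53 - 1037/65)) + 152)*(-89) = ((111 - 56911/3445) + 152)*(-89) = (325484/3445 + 152)*(-89) = (849124/3445)*(-89) = -75572036/3445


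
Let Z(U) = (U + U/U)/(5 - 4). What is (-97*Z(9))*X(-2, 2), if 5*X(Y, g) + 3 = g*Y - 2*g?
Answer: 2134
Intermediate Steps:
X(Y, g) = -3/5 - 2*g/5 + Y*g/5 (X(Y, g) = -3/5 + (g*Y - 2*g)/5 = -3/5 + (Y*g - 2*g)/5 = -3/5 + (-2*g + Y*g)/5 = -3/5 + (-2*g/5 + Y*g/5) = -3/5 - 2*g/5 + Y*g/5)
Z(U) = 1 + U (Z(U) = (U + 1)/1 = (1 + U)*1 = 1 + U)
(-97*Z(9))*X(-2, 2) = (-97*(1 + 9))*(-3/5 - 2/5*2 + (1/5)*(-2)*2) = (-97*10)*(-3/5 - 4/5 - 4/5) = -970*(-11/5) = 2134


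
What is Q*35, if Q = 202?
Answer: 7070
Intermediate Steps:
Q*35 = 202*35 = 7070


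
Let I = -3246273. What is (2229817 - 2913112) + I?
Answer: -3929568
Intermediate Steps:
(2229817 - 2913112) + I = (2229817 - 2913112) - 3246273 = -683295 - 3246273 = -3929568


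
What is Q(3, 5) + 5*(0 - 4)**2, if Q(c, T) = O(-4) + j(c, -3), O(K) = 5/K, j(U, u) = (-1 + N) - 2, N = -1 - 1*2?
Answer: 291/4 ≈ 72.750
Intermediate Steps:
N = -3 (N = -1 - 2 = -3)
j(U, u) = -6 (j(U, u) = (-1 - 3) - 2 = -4 - 2 = -6)
Q(c, T) = -29/4 (Q(c, T) = 5/(-4) - 6 = 5*(-1/4) - 6 = -5/4 - 6 = -29/4)
Q(3, 5) + 5*(0 - 4)**2 = -29/4 + 5*(0 - 4)**2 = -29/4 + 5*(-4)**2 = -29/4 + 5*16 = -29/4 + 80 = 291/4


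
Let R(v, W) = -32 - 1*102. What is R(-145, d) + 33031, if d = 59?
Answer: 32897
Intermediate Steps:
R(v, W) = -134 (R(v, W) = -32 - 102 = -134)
R(-145, d) + 33031 = -134 + 33031 = 32897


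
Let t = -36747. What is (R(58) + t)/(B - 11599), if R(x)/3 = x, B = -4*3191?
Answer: 12191/8121 ≈ 1.5012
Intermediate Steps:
B = -12764
R(x) = 3*x
(R(58) + t)/(B - 11599) = (3*58 - 36747)/(-12764 - 11599) = (174 - 36747)/(-24363) = -36573*(-1/24363) = 12191/8121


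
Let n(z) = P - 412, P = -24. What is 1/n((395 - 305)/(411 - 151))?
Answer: -1/436 ≈ -0.0022936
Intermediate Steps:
n(z) = -436 (n(z) = -24 - 412 = -436)
1/n((395 - 305)/(411 - 151)) = 1/(-436) = -1/436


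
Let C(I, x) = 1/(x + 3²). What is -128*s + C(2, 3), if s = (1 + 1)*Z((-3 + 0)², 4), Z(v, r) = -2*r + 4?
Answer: 12289/12 ≈ 1024.1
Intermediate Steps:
Z(v, r) = 4 - 2*r
C(I, x) = 1/(9 + x) (C(I, x) = 1/(x + 9) = 1/(9 + x))
s = -8 (s = (1 + 1)*(4 - 2*4) = 2*(4 - 8) = 2*(-4) = -8)
-128*s + C(2, 3) = -128*(-8) + 1/(9 + 3) = 1024 + 1/12 = 12289/12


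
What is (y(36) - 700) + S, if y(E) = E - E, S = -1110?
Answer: -1810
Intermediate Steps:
y(E) = 0
(y(36) - 700) + S = (0 - 700) - 1110 = -700 - 1110 = -1810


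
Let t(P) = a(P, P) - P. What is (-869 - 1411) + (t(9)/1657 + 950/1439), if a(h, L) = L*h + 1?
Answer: -5434805243/2384423 ≈ -2279.3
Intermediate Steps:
a(h, L) = 1 + L*h
t(P) = 1 + P² - P (t(P) = (1 + P*P) - P = (1 + P²) - P = 1 + P² - P)
(-869 - 1411) + (t(9)/1657 + 950/1439) = (-869 - 1411) + ((1 + 9² - 1*9)/1657 + 950/1439) = -2280 + ((1 + 81 - 9)*(1/1657) + 950*(1/1439)) = -2280 + (73*(1/1657) + 950/1439) = -2280 + (73/1657 + 950/1439) = -2280 + 1679197/2384423 = -5434805243/2384423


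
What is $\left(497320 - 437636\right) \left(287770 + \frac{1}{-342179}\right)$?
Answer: $\frac{5877014892878036}{342179} \approx 1.7175 \cdot 10^{10}$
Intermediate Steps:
$\left(497320 - 437636\right) \left(287770 + \frac{1}{-342179}\right) = 59684 \left(287770 - \frac{1}{342179}\right) = 59684 \cdot \frac{98468850829}{342179} = \frac{5877014892878036}{342179}$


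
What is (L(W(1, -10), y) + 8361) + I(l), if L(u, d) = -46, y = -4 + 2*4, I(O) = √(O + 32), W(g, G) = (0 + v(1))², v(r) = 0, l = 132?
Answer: 8315 + 2*√41 ≈ 8327.8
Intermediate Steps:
W(g, G) = 0 (W(g, G) = (0 + 0)² = 0² = 0)
I(O) = √(32 + O)
y = 4 (y = -4 + 8 = 4)
(L(W(1, -10), y) + 8361) + I(l) = (-46 + 8361) + √(32 + 132) = 8315 + √164 = 8315 + 2*√41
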